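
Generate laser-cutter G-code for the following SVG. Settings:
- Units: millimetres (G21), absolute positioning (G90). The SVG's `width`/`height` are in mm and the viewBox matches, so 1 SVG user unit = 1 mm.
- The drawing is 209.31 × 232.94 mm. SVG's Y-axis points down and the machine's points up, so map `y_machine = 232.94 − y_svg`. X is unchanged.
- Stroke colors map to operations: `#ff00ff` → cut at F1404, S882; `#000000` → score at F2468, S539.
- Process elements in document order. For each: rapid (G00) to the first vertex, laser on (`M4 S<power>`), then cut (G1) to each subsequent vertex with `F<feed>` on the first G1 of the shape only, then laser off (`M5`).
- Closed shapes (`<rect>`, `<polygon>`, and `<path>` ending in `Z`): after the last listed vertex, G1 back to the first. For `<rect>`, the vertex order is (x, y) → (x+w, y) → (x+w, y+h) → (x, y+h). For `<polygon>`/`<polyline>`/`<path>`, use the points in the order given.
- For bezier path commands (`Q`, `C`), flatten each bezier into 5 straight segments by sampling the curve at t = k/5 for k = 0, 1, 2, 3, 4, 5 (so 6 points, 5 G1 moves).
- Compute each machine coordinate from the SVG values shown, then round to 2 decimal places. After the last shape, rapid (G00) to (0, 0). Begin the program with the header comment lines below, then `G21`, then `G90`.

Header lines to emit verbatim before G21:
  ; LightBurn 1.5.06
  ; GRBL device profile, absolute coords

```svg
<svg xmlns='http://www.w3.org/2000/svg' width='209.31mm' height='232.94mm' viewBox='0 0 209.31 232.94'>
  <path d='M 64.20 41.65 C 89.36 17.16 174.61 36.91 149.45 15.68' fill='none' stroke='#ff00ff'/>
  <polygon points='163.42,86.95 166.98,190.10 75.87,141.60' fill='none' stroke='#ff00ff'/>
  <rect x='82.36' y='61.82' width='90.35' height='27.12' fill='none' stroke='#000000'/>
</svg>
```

; LightBurn 1.5.06
; GRBL device profile, absolute coords
G21
G90
G00 X64.20 Y191.29
M4 S882
G1 X85.14 Y201.36 F1404
G1 X112.32 Y204.90
G1 X137.56 Y206.00
G1 X152.66 Y208.76
G1 X149.45 Y217.26
M5
G00 X163.42 Y145.99
M4 S882
G1 X166.98 Y42.84 F1404
G1 X75.87 Y91.34
G1 X163.42 Y145.99
M5
G00 X82.36 Y171.12
M4 S539
G1 X172.71 Y171.12 F2468
G1 X172.71 Y144.00
G1 X82.36 Y144.00
G1 X82.36 Y171.12
M5
G00 X0.00 Y0.00

viewBox `0 0 209.31 232.94` with mm width/height → 1 unit = 1 mm. Flip: y_m = 232.94 − y_svg.

**Shape 1** — `<path>` cubic bezier, stroke `#ff00ff` → cut (S882, F1404). Control points (SVG): P0=(64.20,41.65), P1=(89.36,17.16), P2=(174.61,36.91), P3=(149.45,15.68); sampled at t=k/5. Machine vertices: (64.20,191.29) → (85.14,201.36) → (112.32,204.90) → (137.56,206.00) → (152.66,208.76) → (149.45,217.26). Open path.

**Shape 2** — `<polygon>` regular polygon, stroke `#ff00ff` → cut (S882, F1404). Machine vertices: (163.42,145.99) → (166.98,42.84) → (75.87,91.34) → (163.42,145.99). Closed: final G1 returns to the first vertex.

**Shape 3** — `<rect>` rectangle, stroke `#000000` → score (S539, F2468). Machine vertices: (82.36,171.12) → (172.71,171.12) → (172.71,144.00) → (82.36,144.00) → (82.36,171.12). Closed: final G1 returns to the first vertex.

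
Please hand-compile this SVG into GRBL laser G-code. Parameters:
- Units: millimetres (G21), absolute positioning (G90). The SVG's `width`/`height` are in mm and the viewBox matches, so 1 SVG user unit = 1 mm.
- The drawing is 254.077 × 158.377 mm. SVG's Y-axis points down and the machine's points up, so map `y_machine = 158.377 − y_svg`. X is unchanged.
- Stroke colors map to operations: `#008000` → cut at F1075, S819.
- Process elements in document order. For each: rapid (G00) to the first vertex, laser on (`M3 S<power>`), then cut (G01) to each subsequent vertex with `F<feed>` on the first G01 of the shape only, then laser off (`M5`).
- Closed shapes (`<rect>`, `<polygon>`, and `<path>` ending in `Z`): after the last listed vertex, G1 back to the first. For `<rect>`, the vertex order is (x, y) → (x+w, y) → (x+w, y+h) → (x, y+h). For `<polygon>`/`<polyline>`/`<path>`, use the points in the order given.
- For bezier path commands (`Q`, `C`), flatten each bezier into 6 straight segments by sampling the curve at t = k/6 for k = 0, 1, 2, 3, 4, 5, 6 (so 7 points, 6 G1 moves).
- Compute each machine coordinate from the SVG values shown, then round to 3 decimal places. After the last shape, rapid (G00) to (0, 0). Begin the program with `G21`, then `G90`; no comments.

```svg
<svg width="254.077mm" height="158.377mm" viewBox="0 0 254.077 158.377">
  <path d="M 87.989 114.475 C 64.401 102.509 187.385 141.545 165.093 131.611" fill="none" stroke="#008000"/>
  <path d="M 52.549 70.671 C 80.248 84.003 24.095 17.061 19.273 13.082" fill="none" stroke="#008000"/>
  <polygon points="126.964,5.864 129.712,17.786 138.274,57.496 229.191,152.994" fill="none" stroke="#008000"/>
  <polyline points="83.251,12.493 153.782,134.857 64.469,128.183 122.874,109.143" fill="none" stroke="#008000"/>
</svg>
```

1 u = 1 mm; y_m = 158.377 − y.

[1] `<path>` cubic bezier, #008000→cut S819 F1075: (87.989,43.902) → (87.058,46.098) → (102.449,42.570) → (126.055,36.096) → (149.769,29.453) → (165.484,25.417) → (165.093,26.766)

[2] `<path>` cubic bezier, #008000→cut S819 F1075: (52.549,87.706) → (60.037,87.066) → (57.304,95.827) → (48.106,110.009) → (36.199,125.633) → (25.336,138.722) → (19.273,145.295)

[3] `<polygon>` closed polygon, #008000→cut S819 F1075: (126.964,152.513) → (129.712,140.591) → (138.274,100.881) → (229.191,5.383) → (126.964,152.513) (closed)

[4] `<polyline>` open polyline, #008000→cut S819 F1075: (83.251,145.884) → (153.782,23.520) → (64.469,30.194) → (122.874,49.234)

G21
G90
G00 X87.989 Y43.902
M3 S819
G01 X87.058 Y46.098 F1075
G01 X102.449 Y42.570
G01 X126.055 Y36.096
G01 X149.769 Y29.453
G01 X165.484 Y25.417
G01 X165.093 Y26.766
M5
G00 X52.549 Y87.706
M3 S819
G01 X60.037 Y87.066 F1075
G01 X57.304 Y95.827
G01 X48.106 Y110.009
G01 X36.199 Y125.633
G01 X25.336 Y138.722
G01 X19.273 Y145.295
M5
G00 X126.964 Y152.513
M3 S819
G01 X129.712 Y140.591 F1075
G01 X138.274 Y100.881
G01 X229.191 Y5.383
G01 X126.964 Y152.513
M5
G00 X83.251 Y145.884
M3 S819
G01 X153.782 Y23.520 F1075
G01 X64.469 Y30.194
G01 X122.874 Y49.234
M5
G00 X0.000 Y0.000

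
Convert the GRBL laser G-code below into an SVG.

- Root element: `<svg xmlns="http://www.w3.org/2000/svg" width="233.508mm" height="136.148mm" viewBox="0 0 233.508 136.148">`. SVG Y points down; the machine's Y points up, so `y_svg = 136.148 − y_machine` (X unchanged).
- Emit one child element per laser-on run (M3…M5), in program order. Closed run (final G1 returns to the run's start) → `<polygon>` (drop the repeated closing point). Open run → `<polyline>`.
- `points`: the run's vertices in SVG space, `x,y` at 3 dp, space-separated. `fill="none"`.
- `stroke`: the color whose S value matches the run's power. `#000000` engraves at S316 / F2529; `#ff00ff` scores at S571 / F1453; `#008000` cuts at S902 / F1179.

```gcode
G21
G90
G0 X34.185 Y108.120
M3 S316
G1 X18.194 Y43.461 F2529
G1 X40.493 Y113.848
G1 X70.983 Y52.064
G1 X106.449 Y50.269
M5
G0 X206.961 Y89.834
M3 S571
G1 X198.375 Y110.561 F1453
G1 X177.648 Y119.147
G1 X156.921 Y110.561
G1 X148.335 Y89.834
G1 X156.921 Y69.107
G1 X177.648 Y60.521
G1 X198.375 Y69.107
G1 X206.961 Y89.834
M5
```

<svg xmlns="http://www.w3.org/2000/svg" width="233.508mm" height="136.148mm" viewBox="0 0 233.508 136.148">
  <polyline points="34.185,28.028 18.194,92.687 40.493,22.300 70.983,84.084 106.449,85.879" fill="none" stroke="#000000"/>
  <polygon points="206.961,46.314 198.375,25.587 177.648,17.001 156.921,25.587 148.335,46.314 156.921,67.041 177.648,75.627 198.375,67.041" fill="none" stroke="#ff00ff"/>
</svg>

Machine Y-up, SVG Y-down with viewBox height 136.148, so y_svg = 136.148 − y_machine; X carries over.

Run 1: the run's S316 means `#000000` (engrave). The run is open, so emit a `<polyline>` with points (Y-flipped): 34.185,28.028 18.194,92.687 40.493,22.300 70.983,84.084 106.449,85.879.

Run 2: the run's S571 means `#ff00ff` (score). The run returns to its start, so emit a `<polygon>` with points (Y-flipped): 206.961,46.314 198.375,25.587 177.648,17.001 156.921,25.587 148.335,46.314 156.921,67.041 177.648,75.627 198.375,67.041.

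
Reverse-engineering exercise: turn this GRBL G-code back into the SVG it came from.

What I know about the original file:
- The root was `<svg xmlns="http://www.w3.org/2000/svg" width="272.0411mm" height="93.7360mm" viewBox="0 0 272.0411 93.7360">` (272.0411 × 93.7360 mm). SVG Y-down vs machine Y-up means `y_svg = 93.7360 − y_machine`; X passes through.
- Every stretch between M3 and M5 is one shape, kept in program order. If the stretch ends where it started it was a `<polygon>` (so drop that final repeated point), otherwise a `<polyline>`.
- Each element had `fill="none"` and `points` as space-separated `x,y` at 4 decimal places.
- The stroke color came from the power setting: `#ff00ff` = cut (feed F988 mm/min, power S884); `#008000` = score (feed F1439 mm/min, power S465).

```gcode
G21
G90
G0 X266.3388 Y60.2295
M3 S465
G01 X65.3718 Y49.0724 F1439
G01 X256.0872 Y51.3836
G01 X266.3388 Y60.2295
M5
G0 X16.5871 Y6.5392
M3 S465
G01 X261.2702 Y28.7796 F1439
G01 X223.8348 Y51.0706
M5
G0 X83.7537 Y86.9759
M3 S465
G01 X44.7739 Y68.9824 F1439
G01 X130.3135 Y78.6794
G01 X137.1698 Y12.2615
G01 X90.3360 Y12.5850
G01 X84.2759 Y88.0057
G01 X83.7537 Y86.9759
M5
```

Each laser-on run becomes one SVG element. Flip Y back into SVG space with y_svg = 93.7360 − y_machine. Every run uses S465, so all elements get stroke `#008000` (score).

Run 1: The run returns to its start, so emit a `<polygon>` with points (Y-flipped): 266.3388,33.5065 65.3718,44.6636 256.0872,42.3524.

Run 2: The run is open, so emit a `<polyline>` with points (Y-flipped): 16.5871,87.1968 261.2702,64.9564 223.8348,42.6654.

Run 3: The run returns to its start, so emit a `<polygon>` with points (Y-flipped): 83.7537,6.7601 44.7739,24.7536 130.3135,15.0566 137.1698,81.4745 90.3360,81.1510 84.2759,5.7303.

<svg xmlns="http://www.w3.org/2000/svg" width="272.0411mm" height="93.7360mm" viewBox="0 0 272.0411 93.7360">
  <polygon points="266.3388,33.5065 65.3718,44.6636 256.0872,42.3524" fill="none" stroke="#008000"/>
  <polyline points="16.5871,87.1968 261.2702,64.9564 223.8348,42.6654" fill="none" stroke="#008000"/>
  <polygon points="83.7537,6.7601 44.7739,24.7536 130.3135,15.0566 137.1698,81.4745 90.3360,81.1510 84.2759,5.7303" fill="none" stroke="#008000"/>
</svg>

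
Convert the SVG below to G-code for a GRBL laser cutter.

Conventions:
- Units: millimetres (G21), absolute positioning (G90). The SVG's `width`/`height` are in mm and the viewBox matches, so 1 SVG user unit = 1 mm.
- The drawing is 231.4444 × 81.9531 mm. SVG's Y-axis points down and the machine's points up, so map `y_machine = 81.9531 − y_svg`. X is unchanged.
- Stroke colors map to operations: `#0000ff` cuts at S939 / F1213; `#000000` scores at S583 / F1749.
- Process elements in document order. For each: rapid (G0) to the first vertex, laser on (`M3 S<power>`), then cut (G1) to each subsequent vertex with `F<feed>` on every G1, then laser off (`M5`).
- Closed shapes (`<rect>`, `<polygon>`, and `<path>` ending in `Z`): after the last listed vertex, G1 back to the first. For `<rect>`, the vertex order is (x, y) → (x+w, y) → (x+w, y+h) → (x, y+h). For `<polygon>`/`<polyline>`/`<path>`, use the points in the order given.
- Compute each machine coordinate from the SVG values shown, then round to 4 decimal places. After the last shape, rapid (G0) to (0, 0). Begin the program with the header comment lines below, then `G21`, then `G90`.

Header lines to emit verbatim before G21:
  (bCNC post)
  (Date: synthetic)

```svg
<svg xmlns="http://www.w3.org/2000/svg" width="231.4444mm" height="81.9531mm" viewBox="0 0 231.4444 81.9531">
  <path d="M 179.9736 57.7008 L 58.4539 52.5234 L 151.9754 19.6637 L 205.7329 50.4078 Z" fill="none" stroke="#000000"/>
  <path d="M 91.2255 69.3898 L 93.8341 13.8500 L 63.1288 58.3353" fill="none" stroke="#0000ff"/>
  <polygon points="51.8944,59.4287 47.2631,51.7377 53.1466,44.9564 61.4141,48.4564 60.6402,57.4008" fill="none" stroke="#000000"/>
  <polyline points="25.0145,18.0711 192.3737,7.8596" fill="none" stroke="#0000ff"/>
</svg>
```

(bCNC post)
(Date: synthetic)
G21
G90
G0 X179.9736 Y24.2523
M3 S583
G1 X58.4539 Y29.4297 F1749
G1 X151.9754 Y62.2894 F1749
G1 X205.7329 Y31.5453 F1749
G1 X179.9736 Y24.2523 F1749
M5
G0 X91.2255 Y12.5633
M3 S939
G1 X93.8341 Y68.1031 F1213
G1 X63.1288 Y23.6178 F1213
M5
G0 X51.8944 Y22.5244
M3 S583
G1 X47.2631 Y30.2154 F1749
G1 X53.1466 Y36.9967 F1749
G1 X61.4141 Y33.4967 F1749
G1 X60.6402 Y24.5523 F1749
G1 X51.8944 Y22.5244 F1749
M5
G0 X25.0145 Y63.8820
M3 S939
G1 X192.3737 Y74.0935 F1213
M5
G0 X0.0000 Y0.0000

viewBox `0 0 231.4444 81.9531` with mm width/height → 1 unit = 1 mm. Flip: y_m = 81.9531 − y_svg.

**Shape 1** — `<path>` closed polygon, stroke `#000000` → score (S583, F1749). Machine vertices: (179.9736,24.2523) → (58.4539,29.4297) → (151.9754,62.2894) → (205.7329,31.5453) → (179.9736,24.2523). Closed: final G1 returns to the first vertex.

**Shape 2** — `<path>` open polyline, stroke `#0000ff` → cut (S939, F1213). Machine vertices: (91.2255,12.5633) → (93.8341,68.1031) → (63.1288,23.6178). Open path.

**Shape 3** — `<polygon>` regular polygon, stroke `#000000` → score (S583, F1749). Machine vertices: (51.8944,22.5244) → (47.2631,30.2154) → (53.1466,36.9967) → (61.4141,33.4967) → (60.6402,24.5523) → (51.8944,22.5244). Closed: final G1 returns to the first vertex.

**Shape 4** — `<polyline>` line segment, stroke `#0000ff` → cut (S939, F1213). Machine vertices: (25.0145,63.8820) → (192.3737,74.0935). Open path.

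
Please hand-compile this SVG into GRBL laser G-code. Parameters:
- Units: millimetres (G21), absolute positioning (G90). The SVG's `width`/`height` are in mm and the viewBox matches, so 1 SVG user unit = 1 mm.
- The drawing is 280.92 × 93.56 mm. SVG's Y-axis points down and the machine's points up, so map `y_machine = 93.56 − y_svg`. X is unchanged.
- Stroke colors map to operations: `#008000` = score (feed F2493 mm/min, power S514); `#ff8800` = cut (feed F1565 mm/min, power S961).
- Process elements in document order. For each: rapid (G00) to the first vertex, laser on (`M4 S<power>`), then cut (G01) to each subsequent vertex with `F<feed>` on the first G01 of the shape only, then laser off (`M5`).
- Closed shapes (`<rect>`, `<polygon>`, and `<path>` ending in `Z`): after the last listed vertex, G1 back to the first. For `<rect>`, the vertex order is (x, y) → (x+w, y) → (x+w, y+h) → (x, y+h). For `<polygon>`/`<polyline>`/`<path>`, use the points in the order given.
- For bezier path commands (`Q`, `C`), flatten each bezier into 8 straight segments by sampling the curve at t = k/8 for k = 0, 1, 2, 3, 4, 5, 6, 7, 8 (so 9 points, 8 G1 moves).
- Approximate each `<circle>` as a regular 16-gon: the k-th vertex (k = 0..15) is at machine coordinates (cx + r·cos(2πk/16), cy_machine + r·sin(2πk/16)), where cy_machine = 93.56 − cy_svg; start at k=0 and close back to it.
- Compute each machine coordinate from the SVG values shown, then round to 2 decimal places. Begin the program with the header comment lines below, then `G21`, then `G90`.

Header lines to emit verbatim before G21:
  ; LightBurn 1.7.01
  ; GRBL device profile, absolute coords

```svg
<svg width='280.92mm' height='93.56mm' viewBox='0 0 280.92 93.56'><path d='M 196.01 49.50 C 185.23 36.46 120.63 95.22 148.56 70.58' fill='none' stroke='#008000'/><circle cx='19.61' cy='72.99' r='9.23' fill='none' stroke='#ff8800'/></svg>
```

Since the viewBox matches the mm dimensions, user units are millimetres directly. The only transform is the Y-flip y_m = 93.56 − y_svg.

Shape 1 is a cubic bezier drawn with `<path>`. Its stroke #008000 means score at S514, F2493. After flipping Y the toolpath is (196.01,44.06) → (189.73,45.89) → (180.12,42.80) → (168.89,36.62) → (157.77,29.17) → (148.46,22.26) → (142.68,17.71) → (142.14,17.35) → (148.56,22.98).

Shape 2 is a circle drawn with `<circle>`. Its stroke #ff8800 means cut at S961, F1565. After flipping Y the toolpath is (28.84,20.57) → (28.14,24.10) → (26.14,27.10) → (23.14,29.10) → (19.61,29.80) → (16.08,29.10) → (13.08,27.10) → (11.08,24.10) → (10.38,20.57) → (11.08,17.04) → (13.08,14.04) → (16.08,12.04) → (19.61,11.34) → (23.14,12.04) → (26.14,14.04) → (28.14,17.04) → (28.84,20.57), returning to the start.

; LightBurn 1.7.01
; GRBL device profile, absolute coords
G21
G90
G00 X196.01 Y44.06
M4 S514
G01 X189.73 Y45.89 F2493
G01 X180.12 Y42.80
G01 X168.89 Y36.62
G01 X157.77 Y29.17
G01 X148.46 Y22.26
G01 X142.68 Y17.71
G01 X142.14 Y17.35
G01 X148.56 Y22.98
M5
G00 X28.84 Y20.57
M4 S961
G01 X28.14 Y24.10 F1565
G01 X26.14 Y27.10
G01 X23.14 Y29.10
G01 X19.61 Y29.80
G01 X16.08 Y29.10
G01 X13.08 Y27.10
G01 X11.08 Y24.10
G01 X10.38 Y20.57
G01 X11.08 Y17.04
G01 X13.08 Y14.04
G01 X16.08 Y12.04
G01 X19.61 Y11.34
G01 X23.14 Y12.04
G01 X26.14 Y14.04
G01 X28.14 Y17.04
G01 X28.84 Y20.57
M5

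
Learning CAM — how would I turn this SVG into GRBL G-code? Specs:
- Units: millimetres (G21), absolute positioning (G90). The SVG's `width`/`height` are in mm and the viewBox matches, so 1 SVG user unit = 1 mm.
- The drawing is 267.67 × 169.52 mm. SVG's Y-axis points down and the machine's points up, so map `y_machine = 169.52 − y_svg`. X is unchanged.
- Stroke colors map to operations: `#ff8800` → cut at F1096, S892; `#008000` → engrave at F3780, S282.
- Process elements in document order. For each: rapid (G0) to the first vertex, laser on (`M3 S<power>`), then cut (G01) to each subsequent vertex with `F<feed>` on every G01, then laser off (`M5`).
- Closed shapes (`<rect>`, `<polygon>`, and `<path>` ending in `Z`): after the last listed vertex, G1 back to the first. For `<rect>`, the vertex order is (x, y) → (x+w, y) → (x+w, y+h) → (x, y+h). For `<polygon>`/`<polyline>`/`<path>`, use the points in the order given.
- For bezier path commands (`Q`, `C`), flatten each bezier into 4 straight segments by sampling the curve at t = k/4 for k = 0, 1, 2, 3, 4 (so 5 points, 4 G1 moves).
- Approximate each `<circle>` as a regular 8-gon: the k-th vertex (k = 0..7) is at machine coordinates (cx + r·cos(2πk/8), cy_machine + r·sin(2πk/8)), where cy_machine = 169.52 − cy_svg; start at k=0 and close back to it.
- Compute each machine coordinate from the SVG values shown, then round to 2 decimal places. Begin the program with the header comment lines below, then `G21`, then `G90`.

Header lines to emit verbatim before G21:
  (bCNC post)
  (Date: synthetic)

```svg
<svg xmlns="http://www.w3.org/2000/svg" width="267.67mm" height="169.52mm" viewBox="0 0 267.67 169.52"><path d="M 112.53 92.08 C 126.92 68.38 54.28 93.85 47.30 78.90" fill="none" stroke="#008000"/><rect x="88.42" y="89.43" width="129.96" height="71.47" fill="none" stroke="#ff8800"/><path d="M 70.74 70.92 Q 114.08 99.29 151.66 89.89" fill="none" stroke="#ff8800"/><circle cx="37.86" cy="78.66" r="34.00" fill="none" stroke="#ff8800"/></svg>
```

Since the viewBox matches the mm dimensions, user units are millimetres directly. The only transform is the Y-flip y_m = 169.52 − y_svg.

Shape 1 is a cubic bezier drawn with `<path>`. Its stroke #008000 means engrave at S282, F3780. After flipping Y the toolpath is (112.53,77.44) → (109.39,87.40) → (87.93,87.31) → (62.46,85.59) → (47.30,90.62).

Shape 2 is a rectangle drawn with `<rect>`. Its stroke #ff8800 means cut at S892, F1096. After flipping Y the toolpath is (88.42,80.09) → (218.38,80.09) → (218.38,8.62) → (88.42,8.62) → (88.42,80.09), returning to the start.

Shape 3 is a quadratic bezier drawn with `<path>`. Its stroke #ff8800 means cut at S892, F1096. After flipping Y the toolpath is (70.74,98.60) → (92.05,86.78) → (112.64,79.67) → (132.51,77.29) → (151.66,79.63).

Shape 4 is a circle drawn with `<circle>`. Its stroke #ff8800 means cut at S892, F1096. After flipping Y the toolpath is (71.86,90.86) → (61.90,114.90) → (37.86,124.86) → (13.82,114.90) → (3.86,90.86) → (13.82,66.82) → (37.86,56.86) → (61.90,66.82) → (71.86,90.86), returning to the start.

(bCNC post)
(Date: synthetic)
G21
G90
G0 X112.53 Y77.44
M3 S282
G01 X109.39 Y87.40 F3780
G01 X87.93 Y87.31 F3780
G01 X62.46 Y85.59 F3780
G01 X47.30 Y90.62 F3780
M5
G0 X88.42 Y80.09
M3 S892
G01 X218.38 Y80.09 F1096
G01 X218.38 Y8.62 F1096
G01 X88.42 Y8.62 F1096
G01 X88.42 Y80.09 F1096
M5
G0 X70.74 Y98.60
M3 S892
G01 X92.05 Y86.78 F1096
G01 X112.64 Y79.67 F1096
G01 X132.51 Y77.29 F1096
G01 X151.66 Y79.63 F1096
M5
G0 X71.86 Y90.86
M3 S892
G01 X61.90 Y114.90 F1096
G01 X37.86 Y124.86 F1096
G01 X13.82 Y114.90 F1096
G01 X3.86 Y90.86 F1096
G01 X13.82 Y66.82 F1096
G01 X37.86 Y56.86 F1096
G01 X61.90 Y66.82 F1096
G01 X71.86 Y90.86 F1096
M5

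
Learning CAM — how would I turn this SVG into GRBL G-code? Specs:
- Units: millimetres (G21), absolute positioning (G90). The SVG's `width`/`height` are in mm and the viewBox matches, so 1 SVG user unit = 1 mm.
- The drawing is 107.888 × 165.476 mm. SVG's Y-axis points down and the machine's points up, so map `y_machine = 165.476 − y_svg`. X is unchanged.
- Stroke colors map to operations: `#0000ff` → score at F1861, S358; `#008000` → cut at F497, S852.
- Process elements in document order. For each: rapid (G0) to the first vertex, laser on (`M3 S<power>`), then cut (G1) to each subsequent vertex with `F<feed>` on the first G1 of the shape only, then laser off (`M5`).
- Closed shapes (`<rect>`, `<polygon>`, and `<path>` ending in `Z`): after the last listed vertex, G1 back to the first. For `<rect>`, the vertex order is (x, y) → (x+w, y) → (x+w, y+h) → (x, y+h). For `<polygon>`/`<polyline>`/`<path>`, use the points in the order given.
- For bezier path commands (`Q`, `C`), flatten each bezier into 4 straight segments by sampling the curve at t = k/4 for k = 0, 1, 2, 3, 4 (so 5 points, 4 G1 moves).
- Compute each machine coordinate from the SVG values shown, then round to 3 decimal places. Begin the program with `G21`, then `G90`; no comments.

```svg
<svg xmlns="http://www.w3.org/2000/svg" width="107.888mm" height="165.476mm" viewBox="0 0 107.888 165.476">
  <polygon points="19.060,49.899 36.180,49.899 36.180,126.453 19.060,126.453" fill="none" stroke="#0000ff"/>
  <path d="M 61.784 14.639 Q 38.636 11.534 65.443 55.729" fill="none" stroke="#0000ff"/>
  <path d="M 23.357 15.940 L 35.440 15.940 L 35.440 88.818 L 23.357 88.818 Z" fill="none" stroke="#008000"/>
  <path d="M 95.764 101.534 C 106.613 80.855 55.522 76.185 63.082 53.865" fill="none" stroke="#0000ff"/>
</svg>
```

1 u = 1 mm; y_m = 165.476 − y.

[1] `<polygon>` rectangle, #0000ff→score S358 F1861: (19.060,115.577) → (36.180,115.577) → (36.180,39.023) → (19.060,39.023) → (19.060,115.577) (closed)

[2] `<path>` quadratic bezier, #0000ff→score S358 F1861: (61.784,150.837) → (53.332,149.433) → (51.125,142.117) → (55.162,128.888) → (65.443,109.747)

[3] `<path>` rectangle, #008000→cut S852 F497: (23.357,149.536) → (35.440,149.536) → (35.440,76.658) → (23.357,76.658) → (23.357,149.536) (closed)

[4] `<path>` cubic bezier, #0000ff→score S358 F1861: (95.764,63.942) → (94.171,76.975) → (80.656,87.161) → (66.525,97.654) → (63.082,111.611)

G21
G90
G0 X19.060 Y115.577
M3 S358
G1 X36.180 Y115.577 F1861
G1 X36.180 Y39.023
G1 X19.060 Y39.023
G1 X19.060 Y115.577
M5
G0 X61.784 Y150.837
M3 S358
G1 X53.332 Y149.433 F1861
G1 X51.125 Y142.117
G1 X55.162 Y128.888
G1 X65.443 Y109.747
M5
G0 X23.357 Y149.536
M3 S852
G1 X35.440 Y149.536 F497
G1 X35.440 Y76.658
G1 X23.357 Y76.658
G1 X23.357 Y149.536
M5
G0 X95.764 Y63.942
M3 S358
G1 X94.171 Y76.975 F1861
G1 X80.656 Y87.161
G1 X66.525 Y97.654
G1 X63.082 Y111.611
M5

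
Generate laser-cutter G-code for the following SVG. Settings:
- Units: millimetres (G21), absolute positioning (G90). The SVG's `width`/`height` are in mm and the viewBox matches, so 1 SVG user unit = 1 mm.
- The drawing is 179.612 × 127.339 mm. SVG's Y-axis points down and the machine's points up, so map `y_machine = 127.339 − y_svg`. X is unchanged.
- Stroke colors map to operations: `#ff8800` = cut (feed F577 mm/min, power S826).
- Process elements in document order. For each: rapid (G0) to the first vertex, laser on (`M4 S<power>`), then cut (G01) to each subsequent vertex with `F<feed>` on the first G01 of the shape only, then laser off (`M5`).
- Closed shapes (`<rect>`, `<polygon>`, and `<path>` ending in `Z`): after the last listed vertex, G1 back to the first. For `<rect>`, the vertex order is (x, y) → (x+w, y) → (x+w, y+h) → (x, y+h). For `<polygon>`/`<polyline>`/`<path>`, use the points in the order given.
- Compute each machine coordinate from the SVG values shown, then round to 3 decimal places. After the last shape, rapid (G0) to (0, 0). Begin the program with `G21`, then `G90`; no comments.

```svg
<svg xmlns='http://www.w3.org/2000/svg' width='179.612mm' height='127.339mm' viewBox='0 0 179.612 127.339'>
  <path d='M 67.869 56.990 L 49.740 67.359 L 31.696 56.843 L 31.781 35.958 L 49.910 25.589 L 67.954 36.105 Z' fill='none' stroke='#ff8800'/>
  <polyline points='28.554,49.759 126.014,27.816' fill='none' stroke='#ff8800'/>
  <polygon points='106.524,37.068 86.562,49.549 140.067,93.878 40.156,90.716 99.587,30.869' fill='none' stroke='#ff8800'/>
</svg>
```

G21
G90
G0 X67.869 Y70.349
M4 S826
G01 X49.740 Y59.980 F577
G01 X31.696 Y70.496
G01 X31.781 Y91.381
G01 X49.910 Y101.750
G01 X67.954 Y91.234
G01 X67.869 Y70.349
M5
G0 X28.554 Y77.580
M4 S826
G01 X126.014 Y99.523 F577
M5
G0 X106.524 Y90.271
M4 S826
G01 X86.562 Y77.790 F577
G01 X140.067 Y33.461
G01 X40.156 Y36.623
G01 X99.587 Y96.470
G01 X106.524 Y90.271
M5
G0 X0.000 Y0.000

1 u = 1 mm; y_m = 127.339 − y.

[1] `<path>` regular polygon, #ff8800→cut S826 F577: (67.869,70.349) → (49.740,59.980) → (31.696,70.496) → (31.781,91.381) → (49.910,101.750) → (67.954,91.234) → (67.869,70.349) (closed)

[2] `<polyline>` line segment, #ff8800→cut S826 F577: (28.554,77.580) → (126.014,99.523)

[3] `<polygon>` closed polygon, #ff8800→cut S826 F577: (106.524,90.271) → (86.562,77.790) → (140.067,33.461) → (40.156,36.623) → (99.587,96.470) → (106.524,90.271) (closed)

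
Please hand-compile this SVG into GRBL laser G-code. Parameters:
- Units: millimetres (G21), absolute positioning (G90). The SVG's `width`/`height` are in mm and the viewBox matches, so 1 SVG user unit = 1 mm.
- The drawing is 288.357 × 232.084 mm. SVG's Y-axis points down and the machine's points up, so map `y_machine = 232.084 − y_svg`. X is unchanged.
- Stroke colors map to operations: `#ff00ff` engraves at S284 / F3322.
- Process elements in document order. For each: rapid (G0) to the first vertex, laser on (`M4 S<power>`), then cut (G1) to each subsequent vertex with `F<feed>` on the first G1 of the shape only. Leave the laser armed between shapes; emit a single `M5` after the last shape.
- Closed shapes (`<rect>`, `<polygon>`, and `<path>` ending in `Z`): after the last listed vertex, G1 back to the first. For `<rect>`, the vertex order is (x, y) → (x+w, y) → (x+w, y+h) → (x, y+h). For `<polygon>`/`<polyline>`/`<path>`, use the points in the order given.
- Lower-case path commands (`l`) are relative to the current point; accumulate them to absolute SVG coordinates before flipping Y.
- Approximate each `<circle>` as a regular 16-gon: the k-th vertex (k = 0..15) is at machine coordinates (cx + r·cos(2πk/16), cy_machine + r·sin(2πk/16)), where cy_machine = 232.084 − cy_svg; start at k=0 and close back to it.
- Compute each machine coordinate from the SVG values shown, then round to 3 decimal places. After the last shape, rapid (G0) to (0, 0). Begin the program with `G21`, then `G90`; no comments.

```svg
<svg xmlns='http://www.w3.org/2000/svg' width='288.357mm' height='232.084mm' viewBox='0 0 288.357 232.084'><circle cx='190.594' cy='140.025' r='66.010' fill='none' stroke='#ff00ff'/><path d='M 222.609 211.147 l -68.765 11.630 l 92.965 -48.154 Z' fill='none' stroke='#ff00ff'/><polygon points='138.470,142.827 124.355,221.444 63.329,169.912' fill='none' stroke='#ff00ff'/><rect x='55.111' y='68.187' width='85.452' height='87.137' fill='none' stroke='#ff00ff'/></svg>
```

G21
G90
G0 X256.604 Y92.059
M4 S284
G1 X251.579 Y117.320 F3322
G1 X237.270 Y138.735
G1 X215.855 Y153.044
G1 X190.594 Y158.069
G1 X165.333 Y153.044
G1 X143.918 Y138.735
G1 X129.609 Y117.320
G1 X124.584 Y92.059
G1 X129.609 Y66.798
G1 X143.918 Y45.383
G1 X165.333 Y31.074
G1 X190.594 Y26.049
G1 X215.855 Y31.074
G1 X237.270 Y45.383
G1 X251.579 Y66.798
G1 X256.604 Y92.059
G0 X222.609 Y20.937
M4 S284
G1 X153.844 Y9.307 F3322
G1 X246.809 Y57.461
G1 X222.609 Y20.937
G0 X138.470 Y89.257
M4 S284
G1 X124.355 Y10.640 F3322
G1 X63.329 Y62.172
G1 X138.470 Y89.257
G0 X55.111 Y163.897
M4 S284
G1 X140.563 Y163.897 F3322
G1 X140.563 Y76.760
G1 X55.111 Y76.760
G1 X55.111 Y163.897
M5
G0 X0.000 Y0.000

viewBox `0 0 288.357 232.084` with mm width/height → 1 unit = 1 mm. Flip: y_m = 232.084 − y_svg.

**Shape 1** — `<circle>` circle, stroke `#ff00ff` → engrave (S284, F3322). Machine vertices: (256.604,92.059) → (251.579,117.320) → (237.270,138.735) → (215.855,153.044) → (190.594,158.069) → (165.333,153.044) → (143.918,138.735) → (129.609,117.320) → (124.584,92.059) → (129.609,66.798) → (143.918,45.383) → (165.333,31.074) → (190.594,26.049) → (215.855,31.074) → (237.270,45.383) → (251.579,66.798) → (256.604,92.059). Closed: final G1 returns to the first vertex.

**Shape 2** — `<path>` closed polygon, stroke `#ff00ff` → engrave (S284, F3322). Machine vertices: (222.609,20.937) → (153.844,9.307) → (246.809,57.461) → (222.609,20.937). Closed: final G1 returns to the first vertex.

**Shape 3** — `<polygon>` regular polygon, stroke `#ff00ff` → engrave (S284, F3322). Machine vertices: (138.470,89.257) → (124.355,10.640) → (63.329,62.172) → (138.470,89.257). Closed: final G1 returns to the first vertex.

**Shape 4** — `<rect>` rectangle, stroke `#ff00ff` → engrave (S284, F3322). Machine vertices: (55.111,163.897) → (140.563,163.897) → (140.563,76.760) → (55.111,76.760) → (55.111,163.897). Closed: final G1 returns to the first vertex.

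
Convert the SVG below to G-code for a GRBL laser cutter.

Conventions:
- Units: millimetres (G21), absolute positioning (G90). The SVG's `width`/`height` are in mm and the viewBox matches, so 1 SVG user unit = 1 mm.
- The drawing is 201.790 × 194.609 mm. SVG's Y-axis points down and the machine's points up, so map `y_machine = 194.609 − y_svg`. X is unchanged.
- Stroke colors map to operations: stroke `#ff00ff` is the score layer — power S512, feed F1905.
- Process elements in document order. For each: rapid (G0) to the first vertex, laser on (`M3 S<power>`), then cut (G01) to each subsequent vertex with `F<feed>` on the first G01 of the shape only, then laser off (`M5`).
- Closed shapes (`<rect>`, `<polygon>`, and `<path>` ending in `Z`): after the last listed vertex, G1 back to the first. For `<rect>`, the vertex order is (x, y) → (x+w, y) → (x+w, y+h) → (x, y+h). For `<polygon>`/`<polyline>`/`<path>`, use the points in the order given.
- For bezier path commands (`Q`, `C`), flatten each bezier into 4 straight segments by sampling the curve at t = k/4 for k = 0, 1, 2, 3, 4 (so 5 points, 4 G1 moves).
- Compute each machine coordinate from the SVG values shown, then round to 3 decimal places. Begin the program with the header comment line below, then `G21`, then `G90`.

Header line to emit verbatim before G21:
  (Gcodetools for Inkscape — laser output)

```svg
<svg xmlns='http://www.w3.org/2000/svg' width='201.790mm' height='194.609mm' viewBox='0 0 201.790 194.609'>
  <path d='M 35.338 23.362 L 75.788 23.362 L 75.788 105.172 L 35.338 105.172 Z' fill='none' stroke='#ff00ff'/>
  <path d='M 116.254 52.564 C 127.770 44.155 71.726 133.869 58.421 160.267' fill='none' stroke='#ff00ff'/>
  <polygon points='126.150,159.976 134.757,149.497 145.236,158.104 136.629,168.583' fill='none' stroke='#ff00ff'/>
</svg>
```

(Gcodetools for Inkscape — laser output)
G21
G90
G0 X35.338 Y171.247
M3 S512
G01 X75.788 Y171.247 F1905
G01 X75.788 Y89.437
G01 X35.338 Y89.437
G01 X35.338 Y171.247
M5
G0 X116.254 Y142.045
M3 S512
G01 X113.947 Y132.476 F1905
G01 X96.645 Y101.246
G01 X74.690 Y63.490
G01 X58.421 Y34.342
M5
G0 X126.150 Y34.633
M3 S512
G01 X134.757 Y45.112 F1905
G01 X145.236 Y36.505
G01 X136.629 Y26.026
G01 X126.150 Y34.633
M5

1 u = 1 mm; y_m = 194.609 − y.

[1] `<path>` rectangle, #ff00ff→score S512 F1905: (35.338,171.247) → (75.788,171.247) → (75.788,89.437) → (35.338,89.437) → (35.338,171.247) (closed)

[2] `<path>` cubic bezier, #ff00ff→score S512 F1905: (116.254,142.045) → (113.947,132.476) → (96.645,101.246) → (74.690,63.490) → (58.421,34.342)

[3] `<polygon>` regular polygon, #ff00ff→score S512 F1905: (126.150,34.633) → (134.757,45.112) → (145.236,36.505) → (136.629,26.026) → (126.150,34.633) (closed)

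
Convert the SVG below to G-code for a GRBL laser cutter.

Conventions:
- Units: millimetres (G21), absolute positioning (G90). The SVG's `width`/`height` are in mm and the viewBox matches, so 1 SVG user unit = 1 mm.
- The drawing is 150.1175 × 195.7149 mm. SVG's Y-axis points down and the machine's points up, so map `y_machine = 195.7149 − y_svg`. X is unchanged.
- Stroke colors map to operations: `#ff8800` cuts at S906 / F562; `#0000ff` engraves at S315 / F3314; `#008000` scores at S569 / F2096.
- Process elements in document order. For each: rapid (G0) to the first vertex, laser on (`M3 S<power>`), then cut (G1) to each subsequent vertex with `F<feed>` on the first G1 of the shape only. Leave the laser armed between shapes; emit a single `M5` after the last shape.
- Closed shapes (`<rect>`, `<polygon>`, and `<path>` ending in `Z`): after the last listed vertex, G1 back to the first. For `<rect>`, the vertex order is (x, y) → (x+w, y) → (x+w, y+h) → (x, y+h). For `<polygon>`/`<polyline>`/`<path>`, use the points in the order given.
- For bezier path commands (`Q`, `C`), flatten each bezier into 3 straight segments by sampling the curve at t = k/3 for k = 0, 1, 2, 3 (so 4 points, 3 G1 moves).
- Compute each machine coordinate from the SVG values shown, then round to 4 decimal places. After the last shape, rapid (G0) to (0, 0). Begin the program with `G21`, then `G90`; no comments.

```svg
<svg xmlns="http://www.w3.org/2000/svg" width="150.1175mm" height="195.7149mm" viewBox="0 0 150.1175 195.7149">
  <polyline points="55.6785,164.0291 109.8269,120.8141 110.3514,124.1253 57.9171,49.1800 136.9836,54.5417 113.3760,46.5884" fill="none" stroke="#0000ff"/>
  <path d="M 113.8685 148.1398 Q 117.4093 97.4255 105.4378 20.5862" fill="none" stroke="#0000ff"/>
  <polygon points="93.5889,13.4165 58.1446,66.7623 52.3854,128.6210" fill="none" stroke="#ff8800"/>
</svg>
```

G21
G90
G0 X55.6785 Y31.6858
M3 S315
G1 X109.8269 Y74.9008 F3314
G1 X110.3514 Y71.5896
G1 X57.9171 Y146.5349
G1 X136.9836 Y141.1732
G1 X113.3760 Y149.1265
G0 X113.8685 Y47.5751
M3 S315
G1 X114.5054 Y84.2874 F3314
G1 X111.6952 Y126.8053
G1 X105.4378 Y175.1287
G0 X93.5889 Y182.2984
M3 S906
G1 X58.1446 Y128.9526 F562
G1 X52.3854 Y67.0939
G1 X93.5889 Y182.2984
M5
G0 X0.0000 Y0.0000

1 u = 1 mm; y_m = 195.7149 − y.

[1] `<polyline>` open polyline, #0000ff→engrave S315 F3314: (55.6785,31.6858) → (109.8269,74.9008) → (110.3514,71.5896) → (57.9171,146.5349) → (136.9836,141.1732) → (113.3760,149.1265)

[2] `<path>` quadratic bezier, #0000ff→engrave S315 F3314: (113.8685,47.5751) → (114.5054,84.2874) → (111.6952,126.8053) → (105.4378,175.1287)

[3] `<polygon>` closed polygon, #ff8800→cut S906 F562: (93.5889,182.2984) → (58.1446,128.9526) → (52.3854,67.0939) → (93.5889,182.2984) (closed)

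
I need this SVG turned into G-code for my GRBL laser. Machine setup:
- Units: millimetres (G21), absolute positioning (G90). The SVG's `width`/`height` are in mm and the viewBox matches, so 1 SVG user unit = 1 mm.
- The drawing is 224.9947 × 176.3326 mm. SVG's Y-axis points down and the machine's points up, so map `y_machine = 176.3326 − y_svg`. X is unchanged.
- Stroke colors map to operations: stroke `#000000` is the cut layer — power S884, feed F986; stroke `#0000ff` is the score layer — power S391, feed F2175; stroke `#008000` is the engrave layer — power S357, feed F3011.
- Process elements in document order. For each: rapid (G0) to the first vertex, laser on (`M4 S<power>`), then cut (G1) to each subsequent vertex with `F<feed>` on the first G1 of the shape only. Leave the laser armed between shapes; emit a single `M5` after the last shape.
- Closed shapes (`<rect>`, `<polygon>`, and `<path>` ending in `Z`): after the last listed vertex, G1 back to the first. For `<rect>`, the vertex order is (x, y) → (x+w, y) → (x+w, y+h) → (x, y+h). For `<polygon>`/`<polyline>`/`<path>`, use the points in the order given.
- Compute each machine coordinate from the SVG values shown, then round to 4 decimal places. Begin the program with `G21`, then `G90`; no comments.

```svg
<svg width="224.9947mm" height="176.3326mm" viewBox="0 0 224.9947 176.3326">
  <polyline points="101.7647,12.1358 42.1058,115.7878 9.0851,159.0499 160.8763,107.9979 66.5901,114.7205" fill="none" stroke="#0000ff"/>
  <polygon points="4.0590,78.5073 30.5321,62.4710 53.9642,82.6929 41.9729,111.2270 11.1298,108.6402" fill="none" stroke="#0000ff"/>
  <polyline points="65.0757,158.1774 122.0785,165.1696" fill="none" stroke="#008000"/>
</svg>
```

1 u = 1 mm; y_m = 176.3326 − y.

[1] `<polyline>` open polyline, #0000ff→score S391 F2175: (101.7647,164.1968) → (42.1058,60.5448) → (9.0851,17.2827) → (160.8763,68.3347) → (66.5901,61.6121)

[2] `<polygon>` regular polygon, #0000ff→score S391 F2175: (4.0590,97.8253) → (30.5321,113.8616) → (53.9642,93.6397) → (41.9729,65.1056) → (11.1298,67.6924) → (4.0590,97.8253) (closed)

[3] `<polyline>` line segment, #008000→engrave S357 F3011: (65.0757,18.1552) → (122.0785,11.1630)

G21
G90
G0 X101.7647 Y164.1968
M4 S391
G1 X42.1058 Y60.5448 F2175
G1 X9.0851 Y17.2827
G1 X160.8763 Y68.3347
G1 X66.5901 Y61.6121
G0 X4.0590 Y97.8253
M4 S391
G1 X30.5321 Y113.8616 F2175
G1 X53.9642 Y93.6397
G1 X41.9729 Y65.1056
G1 X11.1298 Y67.6924
G1 X4.0590 Y97.8253
G0 X65.0757 Y18.1552
M4 S357
G1 X122.0785 Y11.1630 F3011
M5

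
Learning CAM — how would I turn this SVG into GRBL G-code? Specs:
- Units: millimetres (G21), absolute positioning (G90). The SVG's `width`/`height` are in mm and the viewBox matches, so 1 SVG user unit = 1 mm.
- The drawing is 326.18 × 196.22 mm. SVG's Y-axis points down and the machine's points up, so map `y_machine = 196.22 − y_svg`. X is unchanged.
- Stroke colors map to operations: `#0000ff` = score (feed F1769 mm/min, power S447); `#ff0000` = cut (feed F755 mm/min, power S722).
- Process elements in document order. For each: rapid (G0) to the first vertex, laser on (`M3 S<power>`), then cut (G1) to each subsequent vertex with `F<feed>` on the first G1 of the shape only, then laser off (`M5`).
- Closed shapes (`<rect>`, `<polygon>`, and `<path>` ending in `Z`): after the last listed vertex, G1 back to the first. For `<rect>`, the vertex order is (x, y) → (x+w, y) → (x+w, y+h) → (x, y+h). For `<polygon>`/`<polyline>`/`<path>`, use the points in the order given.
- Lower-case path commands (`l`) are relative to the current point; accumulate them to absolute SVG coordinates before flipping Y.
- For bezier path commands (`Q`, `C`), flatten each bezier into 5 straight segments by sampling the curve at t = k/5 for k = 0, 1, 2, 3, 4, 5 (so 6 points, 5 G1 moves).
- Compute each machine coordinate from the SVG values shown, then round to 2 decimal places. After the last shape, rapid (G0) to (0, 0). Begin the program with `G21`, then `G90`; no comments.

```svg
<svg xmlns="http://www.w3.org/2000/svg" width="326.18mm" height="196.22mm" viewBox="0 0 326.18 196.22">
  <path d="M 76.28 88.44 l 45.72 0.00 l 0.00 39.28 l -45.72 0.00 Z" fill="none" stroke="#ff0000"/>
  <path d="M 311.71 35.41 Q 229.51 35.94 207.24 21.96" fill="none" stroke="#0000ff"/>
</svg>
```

G21
G90
G0 X76.28 Y107.78
M3 S722
G1 X122.00 Y107.78 F755
G1 X122.00 Y68.50
G1 X76.28 Y68.50
G1 X76.28 Y107.78
M5
G0 X311.71 Y160.81
M3 S447
G1 X281.23 Y161.18 F1769
G1 X255.54 Y162.71
G1 X234.64 Y165.40
G1 X218.55 Y169.25
G1 X207.24 Y174.26
M5
G0 X0.00 Y0.00

Since the viewBox matches the mm dimensions, user units are millimetres directly. The only transform is the Y-flip y_m = 196.22 − y_svg.

Shape 1 is a rectangle drawn with `<path>`. Its stroke #ff0000 means cut at S722, F755. After flipping Y the toolpath is (76.28,107.78) → (122.00,107.78) → (122.00,68.50) → (76.28,68.50) → (76.28,107.78), returning to the start.

Shape 2 is a quadratic bezier drawn with `<path>`. Its stroke #0000ff means score at S447, F1769. After flipping Y the toolpath is (311.71,160.81) → (281.23,161.18) → (255.54,162.71) → (234.64,165.40) → (218.55,169.25) → (207.24,174.26).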